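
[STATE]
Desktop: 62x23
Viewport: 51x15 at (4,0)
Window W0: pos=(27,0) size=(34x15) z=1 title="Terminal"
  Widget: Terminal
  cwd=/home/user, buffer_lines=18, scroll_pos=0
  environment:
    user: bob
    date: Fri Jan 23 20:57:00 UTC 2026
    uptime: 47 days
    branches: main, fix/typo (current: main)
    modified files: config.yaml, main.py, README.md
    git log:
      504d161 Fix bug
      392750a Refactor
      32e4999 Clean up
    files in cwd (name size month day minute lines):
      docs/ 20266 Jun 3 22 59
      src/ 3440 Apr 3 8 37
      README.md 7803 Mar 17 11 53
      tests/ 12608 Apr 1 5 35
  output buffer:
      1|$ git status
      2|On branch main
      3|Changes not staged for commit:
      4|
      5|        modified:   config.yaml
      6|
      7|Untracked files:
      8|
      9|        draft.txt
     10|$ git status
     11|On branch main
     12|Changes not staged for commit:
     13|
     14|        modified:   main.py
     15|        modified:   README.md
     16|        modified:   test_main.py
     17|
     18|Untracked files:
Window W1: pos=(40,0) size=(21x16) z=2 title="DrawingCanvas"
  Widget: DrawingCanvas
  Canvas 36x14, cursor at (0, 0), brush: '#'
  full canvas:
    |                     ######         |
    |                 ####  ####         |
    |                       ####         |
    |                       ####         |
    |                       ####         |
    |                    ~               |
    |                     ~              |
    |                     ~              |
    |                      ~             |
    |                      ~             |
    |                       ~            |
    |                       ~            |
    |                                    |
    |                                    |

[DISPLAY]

                       ┏━━━━━━━━━━━━┏━━━━━━━━━━━━━━
                       ┃ Terminal   ┃ DrawingCanvas
                       ┠────────────┠──────────────
                       ┃$ git status┃+             
                       ┃On branch ma┃              
                       ┃Changes not ┃              
                       ┃            ┃              
                       ┃        modi┃              
                       ┃            ┃              
                       ┃Untracked fi┃              
                       ┃            ┃              
                       ┃        draf┃              
                       ┃$ git status┃              
                       ┃On branch ma┃              
                       ┗━━━━━━━━━━━━┃              


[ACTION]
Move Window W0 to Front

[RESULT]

                       ┏━━━━━━━━━━━━━━━━━━━━━━━━━━━
                       ┃ Terminal                  
                       ┠───────────────────────────
                       ┃$ git status               
                       ┃On branch main             
                       ┃Changes not staged for comm
                       ┃                           
                       ┃        modified:   config.
                       ┃                           
                       ┃Untracked files:           
                       ┃                           
                       ┃        draft.txt          
                       ┃$ git status               
                       ┃On branch main             
                       ┗━━━━━━━━━━━━━━━━━━━━━━━━━━━


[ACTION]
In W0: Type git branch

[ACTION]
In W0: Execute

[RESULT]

                       ┏━━━━━━━━━━━━━━━━━━━━━━━━━━━
                       ┃ Terminal                  
                       ┠───────────────────────────
                       ┃Changes not staged for comm
                       ┃                           
                       ┃        modified:   main.py
                       ┃        modified:   README.
                       ┃        modified:   test_ma
                       ┃                           
                       ┃Untracked files:           
                       ┃$ git branch               
                       ┃* main                     
                       ┃  fix/typo                 
                       ┃$ █                        
                       ┗━━━━━━━━━━━━━━━━━━━━━━━━━━━


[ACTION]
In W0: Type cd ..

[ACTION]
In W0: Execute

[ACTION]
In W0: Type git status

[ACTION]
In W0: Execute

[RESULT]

                       ┏━━━━━━━━━━━━━━━━━━━━━━━━━━━
                       ┃ Terminal                  
                       ┠───────────────────────────
                       ┃  fix/typo                 
                       ┃$ cd ..                    
                       ┃                           
                       ┃$ git status               
                       ┃On branch main             
                       ┃Changes not staged for comm
                       ┃                           
                       ┃        modified:   config.
                       ┃        modified:   main.py
                       ┃        modified:   README.
                       ┃$ █                        
                       ┗━━━━━━━━━━━━━━━━━━━━━━━━━━━


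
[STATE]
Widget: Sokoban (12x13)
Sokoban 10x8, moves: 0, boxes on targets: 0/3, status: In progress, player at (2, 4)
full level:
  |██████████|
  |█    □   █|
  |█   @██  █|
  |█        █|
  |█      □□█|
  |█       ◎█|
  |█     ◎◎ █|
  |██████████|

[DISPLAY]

██████████  
█    □   █  
█   @██  █  
█        █  
█      □□█  
█       ◎█  
█     ◎◎ █  
██████████  
Moves: 0  0/
            
            
            
            


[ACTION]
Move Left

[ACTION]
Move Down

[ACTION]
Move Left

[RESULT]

██████████  
█    □   █  
█    ██  █  
█ @      █  
█      □□█  
█       ◎█  
█     ◎◎ █  
██████████  
Moves: 3  0/
            
            
            
            


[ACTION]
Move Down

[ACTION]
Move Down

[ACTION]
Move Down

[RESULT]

██████████  
█    □   █  
█    ██  █  
█        █  
█      □□█  
█       ◎█  
█ @   ◎◎ █  
██████████  
Moves: 6  0/
            
            
            
            


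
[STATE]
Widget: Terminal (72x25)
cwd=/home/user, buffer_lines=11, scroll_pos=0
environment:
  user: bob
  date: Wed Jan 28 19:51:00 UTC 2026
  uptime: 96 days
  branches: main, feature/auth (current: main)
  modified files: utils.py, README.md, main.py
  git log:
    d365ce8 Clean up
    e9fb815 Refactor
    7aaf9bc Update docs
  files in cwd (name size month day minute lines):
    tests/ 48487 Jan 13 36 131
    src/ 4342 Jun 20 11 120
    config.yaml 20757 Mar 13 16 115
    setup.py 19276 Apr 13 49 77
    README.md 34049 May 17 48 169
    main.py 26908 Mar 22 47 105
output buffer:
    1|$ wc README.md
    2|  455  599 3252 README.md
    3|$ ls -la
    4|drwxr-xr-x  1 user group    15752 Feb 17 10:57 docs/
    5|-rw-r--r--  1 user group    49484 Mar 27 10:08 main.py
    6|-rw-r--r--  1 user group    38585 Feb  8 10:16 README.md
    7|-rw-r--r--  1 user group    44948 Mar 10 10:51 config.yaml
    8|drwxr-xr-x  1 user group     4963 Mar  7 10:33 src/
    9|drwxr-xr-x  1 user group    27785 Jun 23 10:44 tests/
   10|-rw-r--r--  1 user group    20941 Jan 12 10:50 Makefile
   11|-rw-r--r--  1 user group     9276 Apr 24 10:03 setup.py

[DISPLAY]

$ wc README.md                                                          
  455  599 3252 README.md                                               
$ ls -la                                                                
drwxr-xr-x  1 user group    15752 Feb 17 10:57 docs/                    
-rw-r--r--  1 user group    49484 Mar 27 10:08 main.py                  
-rw-r--r--  1 user group    38585 Feb  8 10:16 README.md                
-rw-r--r--  1 user group    44948 Mar 10 10:51 config.yaml              
drwxr-xr-x  1 user group     4963 Mar  7 10:33 src/                     
drwxr-xr-x  1 user group    27785 Jun 23 10:44 tests/                   
-rw-r--r--  1 user group    20941 Jan 12 10:50 Makefile                 
-rw-r--r--  1 user group     9276 Apr 24 10:03 setup.py                 
$ █                                                                     
                                                                        
                                                                        
                                                                        
                                                                        
                                                                        
                                                                        
                                                                        
                                                                        
                                                                        
                                                                        
                                                                        
                                                                        
                                                                        


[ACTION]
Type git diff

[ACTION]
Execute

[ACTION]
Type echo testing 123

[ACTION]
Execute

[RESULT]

$ wc README.md                                                          
  455  599 3252 README.md                                               
$ ls -la                                                                
drwxr-xr-x  1 user group    15752 Feb 17 10:57 docs/                    
-rw-r--r--  1 user group    49484 Mar 27 10:08 main.py                  
-rw-r--r--  1 user group    38585 Feb  8 10:16 README.md                
-rw-r--r--  1 user group    44948 Mar 10 10:51 config.yaml              
drwxr-xr-x  1 user group     4963 Mar  7 10:33 src/                     
drwxr-xr-x  1 user group    27785 Jun 23 10:44 tests/                   
-rw-r--r--  1 user group    20941 Jan 12 10:50 Makefile                 
-rw-r--r--  1 user group     9276 Apr 24 10:03 setup.py                 
$ git diff                                                              
diff --git a/main.py b/main.py                                          
--- a/main.py                                                           
+++ b/main.py                                                           
@@ -1,3 +1,4 @@                                                         
+# updated                                                              
 import sys                                                             
$ echo testing 123                                                      
testing 123                                                             
$ █                                                                     
                                                                        
                                                                        
                                                                        
                                                                        


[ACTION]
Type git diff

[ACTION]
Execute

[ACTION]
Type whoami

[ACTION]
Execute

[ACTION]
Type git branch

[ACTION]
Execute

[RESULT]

drwxr-xr-x  1 user group    27785 Jun 23 10:44 tests/                   
-rw-r--r--  1 user group    20941 Jan 12 10:50 Makefile                 
-rw-r--r--  1 user group     9276 Apr 24 10:03 setup.py                 
$ git diff                                                              
diff --git a/main.py b/main.py                                          
--- a/main.py                                                           
+++ b/main.py                                                           
@@ -1,3 +1,4 @@                                                         
+# updated                                                              
 import sys                                                             
$ echo testing 123                                                      
testing 123                                                             
$ git diff                                                              
diff --git a/main.py b/main.py                                          
--- a/main.py                                                           
+++ b/main.py                                                           
@@ -1,3 +1,4 @@                                                         
+# updated                                                              
 import sys                                                             
$ whoami                                                                
bob                                                                     
$ git branch                                                            
* main                                                                  
  feature/auth                                                          
$ █                                                                     


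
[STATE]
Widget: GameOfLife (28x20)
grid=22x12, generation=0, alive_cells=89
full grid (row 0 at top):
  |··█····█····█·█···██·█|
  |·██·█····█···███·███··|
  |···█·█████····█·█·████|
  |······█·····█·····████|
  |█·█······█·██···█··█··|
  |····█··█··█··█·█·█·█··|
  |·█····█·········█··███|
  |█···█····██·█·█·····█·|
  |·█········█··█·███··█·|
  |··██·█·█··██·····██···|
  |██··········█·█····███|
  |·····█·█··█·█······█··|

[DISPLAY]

Gen: 0                      
··█····█····█·█···██·█      
·██·█····█···███·███··      
···█·█████····█·█·████      
······█·····█·····████      
█·█······█·██···█··█··      
····█··█··█··█·█·█·█··      
·█····█·········█··███      
█···█····██·█·█·····█·      
·█········█··█·███··█·      
··██·█·█··██·····██···      
██··········█·█····███      
·····█·█··█·█······█··      
                            
                            
                            
                            
                            
                            
                            


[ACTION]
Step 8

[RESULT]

Gen: 8                      
·············███····█·      
·███········█·······█·      
·█·█·······███······█·      
██·················██·      
█·····················      
█████·············██·█      
·█·██·············█·█·      
···█·················█      
·················███·█      
·················█···█      
···██············██··█      
···██··············██·      
                            
                            
                            
                            
                            
                            
                            


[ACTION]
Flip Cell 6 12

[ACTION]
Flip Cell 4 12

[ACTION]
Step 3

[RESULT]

Gen: 11                     
····················█·      
··██······███·······█·      
·█·██·····██·██····█·█      
█···█·····██·······██·      
█··█·············██···      
····················██      
················█····█      
█···█··············█·█      
···█············█··█·█      
···██···········█····█      
···██···········███··█      
···██·················      
                            
                            
                            
                            
                            
                            
                            


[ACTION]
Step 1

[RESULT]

Gen: 12                     
···········█··········      
··███·····█·██·····███      
·█··█····█···█·····█·█      
███·█·····███······██·      
··················█··█      
·················█··██      
·····················█      
·····················█      
···█·················█      
··█············██·█··█      
··█··█··········██····      
···██············█····      
                            
                            
                            
                            
                            
                            
                            


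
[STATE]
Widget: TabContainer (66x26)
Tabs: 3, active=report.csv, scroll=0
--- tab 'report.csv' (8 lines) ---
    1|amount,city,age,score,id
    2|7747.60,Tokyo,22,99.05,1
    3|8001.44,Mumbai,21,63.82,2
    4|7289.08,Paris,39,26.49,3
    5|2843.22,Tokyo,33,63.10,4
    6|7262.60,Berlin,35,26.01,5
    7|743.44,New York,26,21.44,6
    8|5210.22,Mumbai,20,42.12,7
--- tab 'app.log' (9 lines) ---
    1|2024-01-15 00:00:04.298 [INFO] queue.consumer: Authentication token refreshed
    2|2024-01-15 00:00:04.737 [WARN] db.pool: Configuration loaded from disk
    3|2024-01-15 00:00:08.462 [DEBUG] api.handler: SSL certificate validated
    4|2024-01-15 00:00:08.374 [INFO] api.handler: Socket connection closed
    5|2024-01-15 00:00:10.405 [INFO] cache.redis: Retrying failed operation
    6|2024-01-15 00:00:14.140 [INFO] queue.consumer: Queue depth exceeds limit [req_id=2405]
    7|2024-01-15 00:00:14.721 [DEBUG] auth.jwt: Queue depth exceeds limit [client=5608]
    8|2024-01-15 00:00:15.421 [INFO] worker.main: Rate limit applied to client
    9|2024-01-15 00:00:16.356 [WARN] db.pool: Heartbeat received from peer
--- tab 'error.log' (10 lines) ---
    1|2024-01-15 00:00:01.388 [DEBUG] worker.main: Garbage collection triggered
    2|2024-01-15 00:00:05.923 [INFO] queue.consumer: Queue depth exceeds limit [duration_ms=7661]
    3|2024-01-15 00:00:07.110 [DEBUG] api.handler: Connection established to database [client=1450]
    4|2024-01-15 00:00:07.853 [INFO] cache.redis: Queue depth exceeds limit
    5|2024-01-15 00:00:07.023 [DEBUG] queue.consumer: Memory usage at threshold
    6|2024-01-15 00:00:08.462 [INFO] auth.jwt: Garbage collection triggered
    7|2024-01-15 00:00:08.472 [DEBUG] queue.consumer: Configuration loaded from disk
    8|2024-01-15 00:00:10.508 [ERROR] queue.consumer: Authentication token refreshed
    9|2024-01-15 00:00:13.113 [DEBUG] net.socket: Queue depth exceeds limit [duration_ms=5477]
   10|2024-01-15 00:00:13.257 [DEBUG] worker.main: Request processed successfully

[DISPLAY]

[report.csv]│ app.log │ error.log                                 
──────────────────────────────────────────────────────────────────
amount,city,age,score,id                                          
7747.60,Tokyo,22,99.05,1                                          
8001.44,Mumbai,21,63.82,2                                         
7289.08,Paris,39,26.49,3                                          
2843.22,Tokyo,33,63.10,4                                          
7262.60,Berlin,35,26.01,5                                         
743.44,New York,26,21.44,6                                        
5210.22,Mumbai,20,42.12,7                                         
                                                                  
                                                                  
                                                                  
                                                                  
                                                                  
                                                                  
                                                                  
                                                                  
                                                                  
                                                                  
                                                                  
                                                                  
                                                                  
                                                                  
                                                                  
                                                                  


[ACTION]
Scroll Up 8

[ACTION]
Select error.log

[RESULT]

 report.csv │ app.log │[error.log]                                
──────────────────────────────────────────────────────────────────
2024-01-15 00:00:01.388 [DEBUG] worker.main: Garbage collection tr
2024-01-15 00:00:05.923 [INFO] queue.consumer: Queue depth exceeds
2024-01-15 00:00:07.110 [DEBUG] api.handler: Connection establishe
2024-01-15 00:00:07.853 [INFO] cache.redis: Queue depth exceeds li
2024-01-15 00:00:07.023 [DEBUG] queue.consumer: Memory usage at th
2024-01-15 00:00:08.462 [INFO] auth.jwt: Garbage collection trigge
2024-01-15 00:00:08.472 [DEBUG] queue.consumer: Configuration load
2024-01-15 00:00:10.508 [ERROR] queue.consumer: Authentication tok
2024-01-15 00:00:13.113 [DEBUG] net.socket: Queue depth exceeds li
2024-01-15 00:00:13.257 [DEBUG] worker.main: Request processed suc
                                                                  
                                                                  
                                                                  
                                                                  
                                                                  
                                                                  
                                                                  
                                                                  
                                                                  
                                                                  
                                                                  
                                                                  
                                                                  
                                                                  


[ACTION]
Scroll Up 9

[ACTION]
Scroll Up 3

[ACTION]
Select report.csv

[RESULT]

[report.csv]│ app.log │ error.log                                 
──────────────────────────────────────────────────────────────────
amount,city,age,score,id                                          
7747.60,Tokyo,22,99.05,1                                          
8001.44,Mumbai,21,63.82,2                                         
7289.08,Paris,39,26.49,3                                          
2843.22,Tokyo,33,63.10,4                                          
7262.60,Berlin,35,26.01,5                                         
743.44,New York,26,21.44,6                                        
5210.22,Mumbai,20,42.12,7                                         
                                                                  
                                                                  
                                                                  
                                                                  
                                                                  
                                                                  
                                                                  
                                                                  
                                                                  
                                                                  
                                                                  
                                                                  
                                                                  
                                                                  
                                                                  
                                                                  


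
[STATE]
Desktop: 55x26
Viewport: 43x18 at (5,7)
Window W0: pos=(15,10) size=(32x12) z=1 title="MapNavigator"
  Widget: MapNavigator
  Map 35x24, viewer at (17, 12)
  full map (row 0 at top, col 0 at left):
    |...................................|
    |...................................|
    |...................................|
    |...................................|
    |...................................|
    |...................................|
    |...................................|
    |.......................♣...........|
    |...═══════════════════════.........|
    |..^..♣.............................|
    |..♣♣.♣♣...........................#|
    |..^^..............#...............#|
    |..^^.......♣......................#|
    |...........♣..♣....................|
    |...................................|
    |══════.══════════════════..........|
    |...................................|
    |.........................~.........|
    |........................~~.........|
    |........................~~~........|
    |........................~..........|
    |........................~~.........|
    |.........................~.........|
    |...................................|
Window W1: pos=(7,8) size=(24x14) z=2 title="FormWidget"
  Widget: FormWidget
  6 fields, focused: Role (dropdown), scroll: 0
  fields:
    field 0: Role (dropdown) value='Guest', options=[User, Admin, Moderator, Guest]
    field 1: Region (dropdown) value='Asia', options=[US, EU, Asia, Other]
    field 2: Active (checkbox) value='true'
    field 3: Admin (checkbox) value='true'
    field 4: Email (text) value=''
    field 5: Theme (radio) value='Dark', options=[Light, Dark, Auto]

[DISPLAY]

                                           
  ┏━━━━━━━━━━━━━━━━━━━━━━┓                 
  ┃ FormWidget           ┃                 
  ┠──────────────────────┨━━━━━━━━━━━━━━━┓ 
  ┃> Role:       [Guest▼]┃               ┃ 
  ┃  Region:     [Asia ▼]┃───────────────┨ 
  ┃  Active:     [x]     ┃═════════......┃ 
  ┃  Admin:      [x]     ┃...............┃ 
  ┃  Email:      [      ]┃...............┃ 
  ┃  Theme:      ( ) Ligh┃.#.............┃ 
  ┃                      ┃@..............┃ 
  ┃                      ┃...............┃ 
  ┃                      ┃...............┃ 
  ┃                      ┃════════.......┃ 
  ┗━━━━━━━━━━━━━━━━━━━━━━┛━━━━━━━━━━━━━━━┛ 
                                           
                                           
                                           


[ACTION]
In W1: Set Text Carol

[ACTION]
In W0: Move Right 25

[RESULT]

                                           
  ┏━━━━━━━━━━━━━━━━━━━━━━┓                 
  ┃ FormWidget           ┃                 
  ┠──────────────────────┨━━━━━━━━━━━━━━━┓ 
  ┃> Role:       [Guest▼]┃               ┃ 
  ┃  Region:     [Asia ▼]┃───────────────┨ 
  ┃  Active:     [x]     ┃.              ┃ 
  ┃  Admin:      [x]     ┃.              ┃ 
  ┃  Email:      [      ]┃#              ┃ 
  ┃  Theme:      ( ) Ligh┃#              ┃ 
  ┃                      ┃@              ┃ 
  ┃                      ┃.              ┃ 
  ┃                      ┃.              ┃ 
  ┃                      ┃.              ┃ 
  ┗━━━━━━━━━━━━━━━━━━━━━━┛━━━━━━━━━━━━━━━┛ 
                                           
                                           
                                           


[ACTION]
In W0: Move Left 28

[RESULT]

                                           
  ┏━━━━━━━━━━━━━━━━━━━━━━┓                 
  ┃ FormWidget           ┃                 
  ┠──────────────────────┨━━━━━━━━━━━━━━━┓ 
  ┃> Role:       [Guest▼]┃               ┃ 
  ┃  Region:     [Asia ▼]┃───────────────┨ 
  ┃  Active:     [x]     ┃═══════════════┃ 
  ┃  Admin:      [x]     ┃...............┃ 
  ┃  Email:      [      ]┃♣..............┃ 
  ┃  Theme:      ( ) Ligh┃............#..┃ 
  ┃                      ┃@....♣.........┃ 
  ┃                      ┃.....♣..♣......┃ 
  ┃                      ┃...............┃ 
  ┃                      ┃.══════════════┃ 
  ┗━━━━━━━━━━━━━━━━━━━━━━┛━━━━━━━━━━━━━━━┛ 
                                           
                                           
                                           


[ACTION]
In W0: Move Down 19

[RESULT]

                                           
  ┏━━━━━━━━━━━━━━━━━━━━━━┓                 
  ┃ FormWidget           ┃                 
  ┠──────────────────────┨━━━━━━━━━━━━━━━┓ 
  ┃> Role:       [Guest▼]┃               ┃ 
  ┃  Region:     [Asia ▼]┃───────────────┨ 
  ┃  Active:     [x]     ┃...............┃ 
  ┃  Admin:      [x]     ┃...............┃ 
  ┃  Email:      [      ]┃...............┃ 
  ┃  Theme:      ( ) Ligh┃...............┃ 
  ┃                      ┃@..............┃ 
  ┃                      ┃               ┃ 
  ┃                      ┃               ┃ 
  ┃                      ┃               ┃ 
  ┗━━━━━━━━━━━━━━━━━━━━━━┛━━━━━━━━━━━━━━━┛ 
                                           
                                           
                                           


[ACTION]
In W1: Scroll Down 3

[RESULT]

                                           
  ┏━━━━━━━━━━━━━━━━━━━━━━┓                 
  ┃ FormWidget           ┃                 
  ┠──────────────────────┨━━━━━━━━━━━━━━━┓ 
  ┃  Admin:      [x]     ┃               ┃ 
  ┃  Email:      [      ]┃───────────────┨ 
  ┃  Theme:      ( ) Ligh┃...............┃ 
  ┃                      ┃...............┃ 
  ┃                      ┃...............┃ 
  ┃                      ┃...............┃ 
  ┃                      ┃@..............┃ 
  ┃                      ┃               ┃ 
  ┃                      ┃               ┃ 
  ┃                      ┃               ┃ 
  ┗━━━━━━━━━━━━━━━━━━━━━━┛━━━━━━━━━━━━━━━┛ 
                                           
                                           
                                           


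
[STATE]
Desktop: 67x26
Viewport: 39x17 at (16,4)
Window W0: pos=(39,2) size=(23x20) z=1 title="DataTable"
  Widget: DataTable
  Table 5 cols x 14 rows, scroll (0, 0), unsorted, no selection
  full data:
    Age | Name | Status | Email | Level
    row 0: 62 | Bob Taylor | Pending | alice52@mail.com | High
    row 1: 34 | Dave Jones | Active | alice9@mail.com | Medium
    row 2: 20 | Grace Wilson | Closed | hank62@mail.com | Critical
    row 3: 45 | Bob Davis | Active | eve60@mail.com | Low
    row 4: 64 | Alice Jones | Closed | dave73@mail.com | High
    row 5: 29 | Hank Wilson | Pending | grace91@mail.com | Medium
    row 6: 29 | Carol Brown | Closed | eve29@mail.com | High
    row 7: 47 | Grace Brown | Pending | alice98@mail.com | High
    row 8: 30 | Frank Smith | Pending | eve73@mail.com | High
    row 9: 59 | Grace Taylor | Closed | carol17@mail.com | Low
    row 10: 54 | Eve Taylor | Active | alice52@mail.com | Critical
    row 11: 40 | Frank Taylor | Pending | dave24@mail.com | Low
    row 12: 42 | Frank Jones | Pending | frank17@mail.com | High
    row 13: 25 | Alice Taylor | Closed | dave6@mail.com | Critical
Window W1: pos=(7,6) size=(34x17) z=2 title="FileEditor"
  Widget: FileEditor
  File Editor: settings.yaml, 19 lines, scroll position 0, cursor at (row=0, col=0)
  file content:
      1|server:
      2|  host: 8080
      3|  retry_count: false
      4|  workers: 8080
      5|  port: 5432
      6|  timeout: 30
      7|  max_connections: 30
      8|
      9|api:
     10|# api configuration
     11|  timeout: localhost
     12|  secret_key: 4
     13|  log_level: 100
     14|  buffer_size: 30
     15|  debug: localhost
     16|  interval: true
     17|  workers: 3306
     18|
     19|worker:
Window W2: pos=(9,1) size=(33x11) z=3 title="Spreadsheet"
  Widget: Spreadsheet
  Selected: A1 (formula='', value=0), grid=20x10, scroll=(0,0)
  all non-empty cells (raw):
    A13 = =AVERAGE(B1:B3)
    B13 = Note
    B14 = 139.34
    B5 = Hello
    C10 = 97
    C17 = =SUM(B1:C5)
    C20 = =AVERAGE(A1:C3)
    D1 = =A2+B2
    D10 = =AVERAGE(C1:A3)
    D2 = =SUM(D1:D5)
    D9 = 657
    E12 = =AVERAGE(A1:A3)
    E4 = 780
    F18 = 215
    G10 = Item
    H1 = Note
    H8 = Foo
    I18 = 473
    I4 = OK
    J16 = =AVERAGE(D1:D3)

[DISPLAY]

                         ┃─────────────
 A       B       C       ┃e│Name       
-------------------------┃─┼───────────
   [0]       0       0   ┃ │Bob Taylor 
     0       0       0#CI┃ │Dave Jones 
     0       0       0   ┃ │Grace Wilso
     0       0       0   ┃ │Bob Davis  
━━━━━━━━━━━━━━━━━━━━━━━━━┛ │Alice Jones
s: 8080                ░┃9 │Hank Wilson
5432                   ░┃9 │Carol Brown
t: 30                  ░┃7 │Grace Brown
nnections: 30          ░┃0 │Frank Smith
                       ░┃9 │Grace Taylo
                       ░┃4 │Eve Taylor 
nfiguration            ░┃0 │Frank Taylo
t: localhost           ░┃2 │Frank Jones
_key: 4                ░┃5 │Alice Taylo


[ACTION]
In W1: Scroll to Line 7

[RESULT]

                         ┃─────────────
 A       B       C       ┃e│Name       
-------------------------┃─┼───────────
   [0]       0       0   ┃ │Bob Taylor 
     0       0       0#CI┃ │Dave Jones 
     0       0       0   ┃ │Grace Wilso
     0       0       0   ┃ │Bob Davis  
━━━━━━━━━━━━━━━━━━━━━━━━━┛ │Alice Jones
nfiguration            ░┃9 │Hank Wilson
t: localhost           ░┃9 │Carol Brown
_key: 4                ░┃7 │Grace Brown
vel: 100               ░┃0 │Frank Smith
_size: 30              ░┃9 │Grace Taylo
 localhost             ░┃4 │Eve Taylor 
al: true               ░┃0 │Frank Taylo
s: 3306                ░┃2 │Frank Jones
                       █┃5 │Alice Taylo


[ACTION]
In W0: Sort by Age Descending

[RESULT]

                         ┃─────────────
 A       B       C       ┃▼│Name       
-------------------------┃─┼───────────
   [0]       0       0   ┃ │Alice Jones
     0       0       0#CI┃ │Bob Taylor 
     0       0       0   ┃ │Grace Taylo
     0       0       0   ┃ │Eve Taylor 
━━━━━━━━━━━━━━━━━━━━━━━━━┛ │Grace Brown
nfiguration            ░┃5 │Bob Davis  
t: localhost           ░┃2 │Frank Jones
_key: 4                ░┃0 │Frank Taylo
vel: 100               ░┃4 │Dave Jones 
_size: 30              ░┃0 │Frank Smith
 localhost             ░┃9 │Hank Wilson
al: true               ░┃9 │Carol Brown
s: 3306                ░┃5 │Alice Taylo
                       █┃0 │Grace Wilso


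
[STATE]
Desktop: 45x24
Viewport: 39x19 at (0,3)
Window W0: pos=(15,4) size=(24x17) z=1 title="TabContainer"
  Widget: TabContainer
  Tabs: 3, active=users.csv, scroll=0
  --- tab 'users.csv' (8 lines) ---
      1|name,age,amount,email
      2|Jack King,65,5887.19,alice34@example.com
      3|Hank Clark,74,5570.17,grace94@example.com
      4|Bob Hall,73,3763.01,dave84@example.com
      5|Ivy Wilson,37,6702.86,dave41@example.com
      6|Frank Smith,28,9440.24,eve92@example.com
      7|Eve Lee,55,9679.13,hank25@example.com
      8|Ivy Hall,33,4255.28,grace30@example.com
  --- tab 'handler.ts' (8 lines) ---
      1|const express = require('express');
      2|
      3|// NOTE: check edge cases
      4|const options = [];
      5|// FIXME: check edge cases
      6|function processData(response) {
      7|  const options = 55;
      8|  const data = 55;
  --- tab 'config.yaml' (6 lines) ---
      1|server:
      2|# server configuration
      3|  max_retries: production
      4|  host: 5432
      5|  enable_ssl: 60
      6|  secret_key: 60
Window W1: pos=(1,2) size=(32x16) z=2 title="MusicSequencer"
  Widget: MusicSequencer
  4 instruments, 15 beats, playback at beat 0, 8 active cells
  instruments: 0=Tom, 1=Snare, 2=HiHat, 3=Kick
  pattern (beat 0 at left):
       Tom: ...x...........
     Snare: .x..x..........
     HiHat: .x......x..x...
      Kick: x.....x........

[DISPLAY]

 ┃ MusicSequencer               ┃      
 ┠──────────────────────────────┨━━━━━┓
 ┃      ▼12345678901234         ┃     ┃
 ┃   Tom···█···········         ┃─────┨
 ┃ Snare·█··█··········         ┃ler.t┃
 ┃ HiHat·█······█··█···         ┃─────┃
 ┃  Kick█·····█········         ┃mail ┃
 ┃                              ┃.19,a┃
 ┃                              ┃0.17,┃
 ┃                              ┃01,da┃
 ┃                              ┃2.86,┃
 ┃                              ┃40.24┃
 ┃                              ┃3,han┃
 ┃                              ┃28,gr┃
 ┗━━━━━━━━━━━━━━━━━━━━━━━━━━━━━━┛     ┃
               ┃                      ┃
               ┃                      ┃
               ┗━━━━━━━━━━━━━━━━━━━━━━┛
                                       


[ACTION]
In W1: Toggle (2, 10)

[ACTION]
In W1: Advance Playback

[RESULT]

 ┃ MusicSequencer               ┃      
 ┠──────────────────────────────┨━━━━━┓
 ┃      0▼2345678901234         ┃     ┃
 ┃   Tom···█···········         ┃─────┨
 ┃ Snare·█··█··········         ┃ler.t┃
 ┃ HiHat·█······█·██···         ┃─────┃
 ┃  Kick█·····█········         ┃mail ┃
 ┃                              ┃.19,a┃
 ┃                              ┃0.17,┃
 ┃                              ┃01,da┃
 ┃                              ┃2.86,┃
 ┃                              ┃40.24┃
 ┃                              ┃3,han┃
 ┃                              ┃28,gr┃
 ┗━━━━━━━━━━━━━━━━━━━━━━━━━━━━━━┛     ┃
               ┃                      ┃
               ┃                      ┃
               ┗━━━━━━━━━━━━━━━━━━━━━━┛
                                       


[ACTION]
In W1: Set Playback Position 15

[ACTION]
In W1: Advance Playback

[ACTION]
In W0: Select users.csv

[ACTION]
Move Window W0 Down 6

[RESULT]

 ┃ MusicSequencer               ┃      
 ┠──────────────────────────────┨      
 ┃      0▼2345678901234         ┃      
 ┃   Tom···█···········         ┃      
 ┃ Snare·█··█··········         ┃━━━━━┓
 ┃ HiHat·█······█·██···         ┃     ┃
 ┃  Kick█·····█········         ┃─────┨
 ┃                              ┃ler.t┃
 ┃                              ┃─────┃
 ┃                              ┃mail ┃
 ┃                              ┃.19,a┃
 ┃                              ┃0.17,┃
 ┃                              ┃01,da┃
 ┃                              ┃2.86,┃
 ┗━━━━━━━━━━━━━━━━━━━━━━━━━━━━━━┛40.24┃
               ┃Eve Lee,55,9679.13,han┃
               ┃Ivy Hall,33,4255.28,gr┃
               ┃                      ┃
               ┃                      ┃
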